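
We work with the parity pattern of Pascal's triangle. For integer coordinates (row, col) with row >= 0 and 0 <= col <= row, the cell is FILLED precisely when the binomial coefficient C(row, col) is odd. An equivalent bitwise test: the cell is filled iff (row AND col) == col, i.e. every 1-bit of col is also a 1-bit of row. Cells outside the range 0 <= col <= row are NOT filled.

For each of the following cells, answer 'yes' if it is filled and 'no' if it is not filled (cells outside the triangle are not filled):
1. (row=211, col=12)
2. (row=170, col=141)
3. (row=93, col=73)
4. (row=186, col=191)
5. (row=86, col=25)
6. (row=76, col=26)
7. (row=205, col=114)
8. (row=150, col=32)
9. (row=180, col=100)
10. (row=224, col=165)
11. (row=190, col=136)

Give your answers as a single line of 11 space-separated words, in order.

Answer: no no yes no no no no no no no yes

Derivation:
(211,12): row=0b11010011, col=0b1100, row AND col = 0b0 = 0; 0 != 12 -> empty
(170,141): row=0b10101010, col=0b10001101, row AND col = 0b10001000 = 136; 136 != 141 -> empty
(93,73): row=0b1011101, col=0b1001001, row AND col = 0b1001001 = 73; 73 == 73 -> filled
(186,191): col outside [0, 186] -> not filled
(86,25): row=0b1010110, col=0b11001, row AND col = 0b10000 = 16; 16 != 25 -> empty
(76,26): row=0b1001100, col=0b11010, row AND col = 0b1000 = 8; 8 != 26 -> empty
(205,114): row=0b11001101, col=0b1110010, row AND col = 0b1000000 = 64; 64 != 114 -> empty
(150,32): row=0b10010110, col=0b100000, row AND col = 0b0 = 0; 0 != 32 -> empty
(180,100): row=0b10110100, col=0b1100100, row AND col = 0b100100 = 36; 36 != 100 -> empty
(224,165): row=0b11100000, col=0b10100101, row AND col = 0b10100000 = 160; 160 != 165 -> empty
(190,136): row=0b10111110, col=0b10001000, row AND col = 0b10001000 = 136; 136 == 136 -> filled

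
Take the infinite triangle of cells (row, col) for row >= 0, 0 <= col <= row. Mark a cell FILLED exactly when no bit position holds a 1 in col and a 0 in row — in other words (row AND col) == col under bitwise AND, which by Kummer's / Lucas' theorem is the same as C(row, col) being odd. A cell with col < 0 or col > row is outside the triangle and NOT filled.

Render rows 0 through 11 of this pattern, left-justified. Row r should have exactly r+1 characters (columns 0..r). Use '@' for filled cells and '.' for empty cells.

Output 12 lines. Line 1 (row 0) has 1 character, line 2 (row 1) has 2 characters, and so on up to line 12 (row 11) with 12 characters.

Answer: @
@@
@.@
@@@@
@...@
@@..@@
@.@.@.@
@@@@@@@@
@.......@
@@......@@
@.@.....@.@
@@@@....@@@@

Derivation:
r0=0: @
r1=1: @@
r2=10: @.@
r3=11: @@@@
r4=100: @...@
r5=101: @@..@@
r6=110: @.@.@.@
r7=111: @@@@@@@@
r8=1000: @.......@
r9=1001: @@......@@
r10=1010: @.@.....@.@
r11=1011: @@@@....@@@@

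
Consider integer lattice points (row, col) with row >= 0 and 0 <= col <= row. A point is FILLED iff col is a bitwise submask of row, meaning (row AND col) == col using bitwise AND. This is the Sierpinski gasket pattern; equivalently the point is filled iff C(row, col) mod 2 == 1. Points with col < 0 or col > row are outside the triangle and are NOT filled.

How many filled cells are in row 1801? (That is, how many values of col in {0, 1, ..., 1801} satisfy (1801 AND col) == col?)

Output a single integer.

1801 in binary = 11100001001
popcount(1801) = number of 1-bits in 11100001001 = 5
A col c satisfies (1801 AND c) == c iff every set bit of c is also set in 1801; each of the 5 set bits of 1801 can independently be on or off in c.
count = 2^5 = 32

Answer: 32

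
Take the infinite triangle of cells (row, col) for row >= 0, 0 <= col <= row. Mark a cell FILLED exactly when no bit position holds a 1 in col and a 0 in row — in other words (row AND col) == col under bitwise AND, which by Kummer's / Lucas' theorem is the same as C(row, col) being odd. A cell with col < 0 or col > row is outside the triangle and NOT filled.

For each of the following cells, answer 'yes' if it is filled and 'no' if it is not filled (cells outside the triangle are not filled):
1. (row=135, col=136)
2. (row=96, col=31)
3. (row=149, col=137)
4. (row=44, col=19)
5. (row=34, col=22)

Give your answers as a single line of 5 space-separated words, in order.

(135,136): col outside [0, 135] -> not filled
(96,31): row=0b1100000, col=0b11111, row AND col = 0b0 = 0; 0 != 31 -> empty
(149,137): row=0b10010101, col=0b10001001, row AND col = 0b10000001 = 129; 129 != 137 -> empty
(44,19): row=0b101100, col=0b10011, row AND col = 0b0 = 0; 0 != 19 -> empty
(34,22): row=0b100010, col=0b10110, row AND col = 0b10 = 2; 2 != 22 -> empty

Answer: no no no no no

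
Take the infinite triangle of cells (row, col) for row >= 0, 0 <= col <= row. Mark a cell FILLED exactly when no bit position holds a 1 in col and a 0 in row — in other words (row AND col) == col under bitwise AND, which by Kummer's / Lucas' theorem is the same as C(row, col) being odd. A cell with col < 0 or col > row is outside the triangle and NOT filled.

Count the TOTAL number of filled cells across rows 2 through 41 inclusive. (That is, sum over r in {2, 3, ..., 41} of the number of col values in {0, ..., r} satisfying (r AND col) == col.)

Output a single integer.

r2=10 pc1: +2 =2
r3=11 pc2: +4 =6
r4=100 pc1: +2 =8
r5=101 pc2: +4 =12
r6=110 pc2: +4 =16
r7=111 pc3: +8 =24
r8=1000 pc1: +2 =26
r9=1001 pc2: +4 =30
r10=1010 pc2: +4 =34
r11=1011 pc3: +8 =42
r12=1100 pc2: +4 =46
r13=1101 pc3: +8 =54
r14=1110 pc3: +8 =62
r15=1111 pc4: +16 =78
r16=10000 pc1: +2 =80
r17=10001 pc2: +4 =84
r18=10010 pc2: +4 =88
r19=10011 pc3: +8 =96
r20=10100 pc2: +4 =100
r21=10101 pc3: +8 =108
r22=10110 pc3: +8 =116
r23=10111 pc4: +16 =132
r24=11000 pc2: +4 =136
r25=11001 pc3: +8 =144
r26=11010 pc3: +8 =152
r27=11011 pc4: +16 =168
r28=11100 pc3: +8 =176
r29=11101 pc4: +16 =192
r30=11110 pc4: +16 =208
r31=11111 pc5: +32 =240
r32=100000 pc1: +2 =242
r33=100001 pc2: +4 =246
r34=100010 pc2: +4 =250
r35=100011 pc3: +8 =258
r36=100100 pc2: +4 =262
r37=100101 pc3: +8 =270
r38=100110 pc3: +8 =278
r39=100111 pc4: +16 =294
r40=101000 pc2: +4 =298
r41=101001 pc3: +8 =306

Answer: 306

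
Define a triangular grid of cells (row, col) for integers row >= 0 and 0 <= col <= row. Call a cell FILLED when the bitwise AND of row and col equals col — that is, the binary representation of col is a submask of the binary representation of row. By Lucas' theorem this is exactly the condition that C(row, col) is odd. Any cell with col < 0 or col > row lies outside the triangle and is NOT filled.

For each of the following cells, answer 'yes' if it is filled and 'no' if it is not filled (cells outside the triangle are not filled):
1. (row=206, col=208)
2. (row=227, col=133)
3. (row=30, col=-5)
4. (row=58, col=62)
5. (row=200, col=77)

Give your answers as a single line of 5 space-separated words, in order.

(206,208): col outside [0, 206] -> not filled
(227,133): row=0b11100011, col=0b10000101, row AND col = 0b10000001 = 129; 129 != 133 -> empty
(30,-5): col outside [0, 30] -> not filled
(58,62): col outside [0, 58] -> not filled
(200,77): row=0b11001000, col=0b1001101, row AND col = 0b1001000 = 72; 72 != 77 -> empty

Answer: no no no no no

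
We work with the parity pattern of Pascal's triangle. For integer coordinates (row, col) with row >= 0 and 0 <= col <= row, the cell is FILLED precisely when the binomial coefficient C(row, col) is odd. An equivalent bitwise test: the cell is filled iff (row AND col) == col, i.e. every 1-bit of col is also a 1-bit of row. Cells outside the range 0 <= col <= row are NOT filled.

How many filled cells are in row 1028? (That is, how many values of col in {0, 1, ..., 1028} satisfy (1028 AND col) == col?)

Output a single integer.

1028 in binary = 10000000100
popcount(1028) = number of 1-bits in 10000000100 = 2
A col c satisfies (1028 AND c) == c iff every set bit of c is also set in 1028; each of the 2 set bits of 1028 can independently be on or off in c.
count = 2^2 = 4

Answer: 4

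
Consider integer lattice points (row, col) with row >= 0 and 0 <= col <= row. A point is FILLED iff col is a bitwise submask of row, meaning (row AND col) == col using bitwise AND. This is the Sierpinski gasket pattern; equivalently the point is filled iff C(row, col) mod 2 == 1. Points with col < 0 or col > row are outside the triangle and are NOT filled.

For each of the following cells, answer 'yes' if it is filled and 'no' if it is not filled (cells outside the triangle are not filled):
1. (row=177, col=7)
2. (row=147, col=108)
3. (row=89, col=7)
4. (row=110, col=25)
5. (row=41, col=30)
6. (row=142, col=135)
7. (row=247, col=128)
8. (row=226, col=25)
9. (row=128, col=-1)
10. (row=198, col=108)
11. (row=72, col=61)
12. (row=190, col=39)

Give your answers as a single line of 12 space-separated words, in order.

(177,7): row=0b10110001, col=0b111, row AND col = 0b1 = 1; 1 != 7 -> empty
(147,108): row=0b10010011, col=0b1101100, row AND col = 0b0 = 0; 0 != 108 -> empty
(89,7): row=0b1011001, col=0b111, row AND col = 0b1 = 1; 1 != 7 -> empty
(110,25): row=0b1101110, col=0b11001, row AND col = 0b1000 = 8; 8 != 25 -> empty
(41,30): row=0b101001, col=0b11110, row AND col = 0b1000 = 8; 8 != 30 -> empty
(142,135): row=0b10001110, col=0b10000111, row AND col = 0b10000110 = 134; 134 != 135 -> empty
(247,128): row=0b11110111, col=0b10000000, row AND col = 0b10000000 = 128; 128 == 128 -> filled
(226,25): row=0b11100010, col=0b11001, row AND col = 0b0 = 0; 0 != 25 -> empty
(128,-1): col outside [0, 128] -> not filled
(198,108): row=0b11000110, col=0b1101100, row AND col = 0b1000100 = 68; 68 != 108 -> empty
(72,61): row=0b1001000, col=0b111101, row AND col = 0b1000 = 8; 8 != 61 -> empty
(190,39): row=0b10111110, col=0b100111, row AND col = 0b100110 = 38; 38 != 39 -> empty

Answer: no no no no no no yes no no no no no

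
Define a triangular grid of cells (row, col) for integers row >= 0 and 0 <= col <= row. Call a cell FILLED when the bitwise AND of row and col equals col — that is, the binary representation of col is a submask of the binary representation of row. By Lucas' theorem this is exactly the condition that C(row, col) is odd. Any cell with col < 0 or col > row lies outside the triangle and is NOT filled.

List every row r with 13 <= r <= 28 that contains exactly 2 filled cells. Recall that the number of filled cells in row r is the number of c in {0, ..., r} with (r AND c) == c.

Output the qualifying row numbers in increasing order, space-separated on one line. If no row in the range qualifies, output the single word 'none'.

Row r has 2^popcount(r) filled cells, so we need popcount(r) = log2(2) = 1.
Scan r = 13..28 and keep those with exactly 1 one-bits:
r=13=1101 popcount=3 -> skip
r=14=1110 popcount=3 -> skip
r=15=1111 popcount=4 -> skip
r=16=10000 popcount=1 -> KEEP
r=17=10001 popcount=2 -> skip
r=18=10010 popcount=2 -> skip
r=19=10011 popcount=3 -> skip
r=20=10100 popcount=2 -> skip
r=21=10101 popcount=3 -> skip
r=22=10110 popcount=3 -> skip
r=23=10111 popcount=4 -> skip
r=24=11000 popcount=2 -> skip
r=25=11001 popcount=3 -> skip
r=26=11010 popcount=3 -> skip
r=27=11011 popcount=4 -> skip
r=28=11100 popcount=3 -> skip
Kept rows: 16

Answer: 16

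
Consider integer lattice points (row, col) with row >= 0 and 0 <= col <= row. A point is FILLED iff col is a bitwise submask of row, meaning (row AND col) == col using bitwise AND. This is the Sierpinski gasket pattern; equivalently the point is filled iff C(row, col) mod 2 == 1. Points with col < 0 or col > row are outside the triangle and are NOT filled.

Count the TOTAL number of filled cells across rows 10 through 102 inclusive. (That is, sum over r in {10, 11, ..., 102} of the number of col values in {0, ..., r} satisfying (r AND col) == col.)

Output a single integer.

r10=1010 pc2: +4 =4
r11=1011 pc3: +8 =12
r12=1100 pc2: +4 =16
r13=1101 pc3: +8 =24
r14=1110 pc3: +8 =32
r15=1111 pc4: +16 =48
r16=10000 pc1: +2 =50
r17=10001 pc2: +4 =54
r18=10010 pc2: +4 =58
r19=10011 pc3: +8 =66
r20=10100 pc2: +4 =70
r21=10101 pc3: +8 =78
r22=10110 pc3: +8 =86
r23=10111 pc4: +16 =102
r24=11000 pc2: +4 =106
r25=11001 pc3: +8 =114
r26=11010 pc3: +8 =122
r27=11011 pc4: +16 =138
r28=11100 pc3: +8 =146
r29=11101 pc4: +16 =162
r30=11110 pc4: +16 =178
r31=11111 pc5: +32 =210
r32=100000 pc1: +2 =212
r33=100001 pc2: +4 =216
r34=100010 pc2: +4 =220
r35=100011 pc3: +8 =228
r36=100100 pc2: +4 =232
r37=100101 pc3: +8 =240
r38=100110 pc3: +8 =248
r39=100111 pc4: +16 =264
r40=101000 pc2: +4 =268
r41=101001 pc3: +8 =276
r42=101010 pc3: +8 =284
r43=101011 pc4: +16 =300
r44=101100 pc3: +8 =308
r45=101101 pc4: +16 =324
r46=101110 pc4: +16 =340
r47=101111 pc5: +32 =372
r48=110000 pc2: +4 =376
r49=110001 pc3: +8 =384
r50=110010 pc3: +8 =392
r51=110011 pc4: +16 =408
r52=110100 pc3: +8 =416
r53=110101 pc4: +16 =432
r54=110110 pc4: +16 =448
r55=110111 pc5: +32 =480
r56=111000 pc3: +8 =488
r57=111001 pc4: +16 =504
r58=111010 pc4: +16 =520
r59=111011 pc5: +32 =552
r60=111100 pc4: +16 =568
r61=111101 pc5: +32 =600
r62=111110 pc5: +32 =632
r63=111111 pc6: +64 =696
r64=1000000 pc1: +2 =698
r65=1000001 pc2: +4 =702
r66=1000010 pc2: +4 =706
r67=1000011 pc3: +8 =714
r68=1000100 pc2: +4 =718
r69=1000101 pc3: +8 =726
r70=1000110 pc3: +8 =734
r71=1000111 pc4: +16 =750
r72=1001000 pc2: +4 =754
r73=1001001 pc3: +8 =762
r74=1001010 pc3: +8 =770
r75=1001011 pc4: +16 =786
r76=1001100 pc3: +8 =794
r77=1001101 pc4: +16 =810
r78=1001110 pc4: +16 =826
r79=1001111 pc5: +32 =858
r80=1010000 pc2: +4 =862
r81=1010001 pc3: +8 =870
r82=1010010 pc3: +8 =878
r83=1010011 pc4: +16 =894
r84=1010100 pc3: +8 =902
r85=1010101 pc4: +16 =918
r86=1010110 pc4: +16 =934
r87=1010111 pc5: +32 =966
r88=1011000 pc3: +8 =974
r89=1011001 pc4: +16 =990
r90=1011010 pc4: +16 =1006
r91=1011011 pc5: +32 =1038
r92=1011100 pc4: +16 =1054
r93=1011101 pc5: +32 =1086
r94=1011110 pc5: +32 =1118
r95=1011111 pc6: +64 =1182
r96=1100000 pc2: +4 =1186
r97=1100001 pc3: +8 =1194
r98=1100010 pc3: +8 =1202
r99=1100011 pc4: +16 =1218
r100=1100100 pc3: +8 =1226
r101=1100101 pc4: +16 =1242
r102=1100110 pc4: +16 =1258

Answer: 1258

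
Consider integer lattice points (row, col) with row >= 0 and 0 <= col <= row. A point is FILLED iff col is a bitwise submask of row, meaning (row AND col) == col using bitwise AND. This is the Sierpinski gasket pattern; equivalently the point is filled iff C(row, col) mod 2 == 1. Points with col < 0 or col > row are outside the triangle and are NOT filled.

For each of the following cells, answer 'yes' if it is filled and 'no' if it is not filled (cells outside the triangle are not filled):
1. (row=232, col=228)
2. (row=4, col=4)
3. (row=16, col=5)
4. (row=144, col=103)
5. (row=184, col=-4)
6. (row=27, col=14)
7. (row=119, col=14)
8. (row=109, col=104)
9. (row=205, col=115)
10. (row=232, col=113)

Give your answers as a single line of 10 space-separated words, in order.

(232,228): row=0b11101000, col=0b11100100, row AND col = 0b11100000 = 224; 224 != 228 -> empty
(4,4): row=0b100, col=0b100, row AND col = 0b100 = 4; 4 == 4 -> filled
(16,5): row=0b10000, col=0b101, row AND col = 0b0 = 0; 0 != 5 -> empty
(144,103): row=0b10010000, col=0b1100111, row AND col = 0b0 = 0; 0 != 103 -> empty
(184,-4): col outside [0, 184] -> not filled
(27,14): row=0b11011, col=0b1110, row AND col = 0b1010 = 10; 10 != 14 -> empty
(119,14): row=0b1110111, col=0b1110, row AND col = 0b110 = 6; 6 != 14 -> empty
(109,104): row=0b1101101, col=0b1101000, row AND col = 0b1101000 = 104; 104 == 104 -> filled
(205,115): row=0b11001101, col=0b1110011, row AND col = 0b1000001 = 65; 65 != 115 -> empty
(232,113): row=0b11101000, col=0b1110001, row AND col = 0b1100000 = 96; 96 != 113 -> empty

Answer: no yes no no no no no yes no no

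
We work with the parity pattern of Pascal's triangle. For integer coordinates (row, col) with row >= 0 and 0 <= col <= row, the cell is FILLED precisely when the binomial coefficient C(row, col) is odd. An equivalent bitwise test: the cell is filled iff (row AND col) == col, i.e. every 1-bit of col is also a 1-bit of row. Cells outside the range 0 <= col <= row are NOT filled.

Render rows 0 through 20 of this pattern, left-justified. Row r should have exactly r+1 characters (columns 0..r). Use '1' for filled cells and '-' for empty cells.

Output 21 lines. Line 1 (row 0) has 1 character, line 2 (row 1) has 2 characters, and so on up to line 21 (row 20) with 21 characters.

r0=0: 1
r1=1: 11
r2=10: 1-1
r3=11: 1111
r4=100: 1---1
r5=101: 11--11
r6=110: 1-1-1-1
r7=111: 11111111
r8=1000: 1-------1
r9=1001: 11------11
r10=1010: 1-1-----1-1
r11=1011: 1111----1111
r12=1100: 1---1---1---1
r13=1101: 11--11--11--11
r14=1110: 1-1-1-1-1-1-1-1
r15=1111: 1111111111111111
r16=10000: 1---------------1
r17=10001: 11--------------11
r18=10010: 1-1-------------1-1
r19=10011: 1111------------1111
r20=10100: 1---1-----------1---1

Answer: 1
11
1-1
1111
1---1
11--11
1-1-1-1
11111111
1-------1
11------11
1-1-----1-1
1111----1111
1---1---1---1
11--11--11--11
1-1-1-1-1-1-1-1
1111111111111111
1---------------1
11--------------11
1-1-------------1-1
1111------------1111
1---1-----------1---1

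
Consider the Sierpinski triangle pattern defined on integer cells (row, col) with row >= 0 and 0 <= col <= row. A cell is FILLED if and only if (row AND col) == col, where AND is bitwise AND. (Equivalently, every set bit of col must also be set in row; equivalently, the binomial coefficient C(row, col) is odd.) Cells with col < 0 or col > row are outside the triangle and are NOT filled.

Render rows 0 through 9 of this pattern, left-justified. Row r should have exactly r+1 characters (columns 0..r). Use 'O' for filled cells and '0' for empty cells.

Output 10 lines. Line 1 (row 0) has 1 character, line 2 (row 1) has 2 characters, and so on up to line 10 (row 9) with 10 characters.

Answer: O
OO
O0O
OOOO
O000O
OO00OO
O0O0O0O
OOOOOOOO
O0000000O
OO000000OO

Derivation:
r0=0: O
r1=1: OO
r2=10: O0O
r3=11: OOOO
r4=100: O000O
r5=101: OO00OO
r6=110: O0O0O0O
r7=111: OOOOOOOO
r8=1000: O0000000O
r9=1001: OO000000OO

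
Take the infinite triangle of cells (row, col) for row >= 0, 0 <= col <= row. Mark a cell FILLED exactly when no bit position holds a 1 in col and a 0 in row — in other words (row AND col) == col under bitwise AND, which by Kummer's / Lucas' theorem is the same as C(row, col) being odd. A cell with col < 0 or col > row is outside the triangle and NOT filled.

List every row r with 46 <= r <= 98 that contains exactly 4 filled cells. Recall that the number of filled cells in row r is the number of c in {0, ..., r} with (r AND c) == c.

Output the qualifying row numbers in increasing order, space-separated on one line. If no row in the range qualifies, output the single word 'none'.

Row r has 2^popcount(r) filled cells, so we need popcount(r) = log2(4) = 2.
Scan r = 46..98 and keep those with exactly 2 one-bits:
r=46=101110 popcount=4 -> skip
r=47=101111 popcount=5 -> skip
r=48=110000 popcount=2 -> KEEP
r=49=110001 popcount=3 -> skip
r=50=110010 popcount=3 -> skip
r=51=110011 popcount=4 -> skip
r=52=110100 popcount=3 -> skip
r=53=110101 popcount=4 -> skip
r=54=110110 popcount=4 -> skip
r=55=110111 popcount=5 -> skip
r=56=111000 popcount=3 -> skip
r=57=111001 popcount=4 -> skip
r=58=111010 popcount=4 -> skip
r=59=111011 popcount=5 -> skip
r=60=111100 popcount=4 -> skip
r=61=111101 popcount=5 -> skip
r=62=111110 popcount=5 -> skip
r=63=111111 popcount=6 -> skip
r=64=1000000 popcount=1 -> skip
r=65=1000001 popcount=2 -> KEEP
r=66=1000010 popcount=2 -> KEEP
r=67=1000011 popcount=3 -> skip
r=68=1000100 popcount=2 -> KEEP
r=69=1000101 popcount=3 -> skip
r=70=1000110 popcount=3 -> skip
r=71=1000111 popcount=4 -> skip
r=72=1001000 popcount=2 -> KEEP
r=73=1001001 popcount=3 -> skip
r=74=1001010 popcount=3 -> skip
r=75=1001011 popcount=4 -> skip
r=76=1001100 popcount=3 -> skip
r=77=1001101 popcount=4 -> skip
r=78=1001110 popcount=4 -> skip
r=79=1001111 popcount=5 -> skip
r=80=1010000 popcount=2 -> KEEP
r=81=1010001 popcount=3 -> skip
r=82=1010010 popcount=3 -> skip
r=83=1010011 popcount=4 -> skip
r=84=1010100 popcount=3 -> skip
r=85=1010101 popcount=4 -> skip
r=86=1010110 popcount=4 -> skip
r=87=1010111 popcount=5 -> skip
r=88=1011000 popcount=3 -> skip
r=89=1011001 popcount=4 -> skip
r=90=1011010 popcount=4 -> skip
r=91=1011011 popcount=5 -> skip
r=92=1011100 popcount=4 -> skip
r=93=1011101 popcount=5 -> skip
r=94=1011110 popcount=5 -> skip
r=95=1011111 popcount=6 -> skip
r=96=1100000 popcount=2 -> KEEP
r=97=1100001 popcount=3 -> skip
r=98=1100010 popcount=3 -> skip
Kept rows: 48 65 66 68 72 80 96

Answer: 48 65 66 68 72 80 96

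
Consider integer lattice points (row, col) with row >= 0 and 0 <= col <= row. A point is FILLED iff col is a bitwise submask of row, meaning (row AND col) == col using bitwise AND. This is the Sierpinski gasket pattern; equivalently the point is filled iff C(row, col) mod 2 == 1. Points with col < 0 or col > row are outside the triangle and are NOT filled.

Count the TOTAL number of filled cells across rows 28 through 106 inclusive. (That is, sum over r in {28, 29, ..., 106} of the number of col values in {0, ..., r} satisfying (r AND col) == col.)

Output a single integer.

r28=11100 pc3: +8 =8
r29=11101 pc4: +16 =24
r30=11110 pc4: +16 =40
r31=11111 pc5: +32 =72
r32=100000 pc1: +2 =74
r33=100001 pc2: +4 =78
r34=100010 pc2: +4 =82
r35=100011 pc3: +8 =90
r36=100100 pc2: +4 =94
r37=100101 pc3: +8 =102
r38=100110 pc3: +8 =110
r39=100111 pc4: +16 =126
r40=101000 pc2: +4 =130
r41=101001 pc3: +8 =138
r42=101010 pc3: +8 =146
r43=101011 pc4: +16 =162
r44=101100 pc3: +8 =170
r45=101101 pc4: +16 =186
r46=101110 pc4: +16 =202
r47=101111 pc5: +32 =234
r48=110000 pc2: +4 =238
r49=110001 pc3: +8 =246
r50=110010 pc3: +8 =254
r51=110011 pc4: +16 =270
r52=110100 pc3: +8 =278
r53=110101 pc4: +16 =294
r54=110110 pc4: +16 =310
r55=110111 pc5: +32 =342
r56=111000 pc3: +8 =350
r57=111001 pc4: +16 =366
r58=111010 pc4: +16 =382
r59=111011 pc5: +32 =414
r60=111100 pc4: +16 =430
r61=111101 pc5: +32 =462
r62=111110 pc5: +32 =494
r63=111111 pc6: +64 =558
r64=1000000 pc1: +2 =560
r65=1000001 pc2: +4 =564
r66=1000010 pc2: +4 =568
r67=1000011 pc3: +8 =576
r68=1000100 pc2: +4 =580
r69=1000101 pc3: +8 =588
r70=1000110 pc3: +8 =596
r71=1000111 pc4: +16 =612
r72=1001000 pc2: +4 =616
r73=1001001 pc3: +8 =624
r74=1001010 pc3: +8 =632
r75=1001011 pc4: +16 =648
r76=1001100 pc3: +8 =656
r77=1001101 pc4: +16 =672
r78=1001110 pc4: +16 =688
r79=1001111 pc5: +32 =720
r80=1010000 pc2: +4 =724
r81=1010001 pc3: +8 =732
r82=1010010 pc3: +8 =740
r83=1010011 pc4: +16 =756
r84=1010100 pc3: +8 =764
r85=1010101 pc4: +16 =780
r86=1010110 pc4: +16 =796
r87=1010111 pc5: +32 =828
r88=1011000 pc3: +8 =836
r89=1011001 pc4: +16 =852
r90=1011010 pc4: +16 =868
r91=1011011 pc5: +32 =900
r92=1011100 pc4: +16 =916
r93=1011101 pc5: +32 =948
r94=1011110 pc5: +32 =980
r95=1011111 pc6: +64 =1044
r96=1100000 pc2: +4 =1048
r97=1100001 pc3: +8 =1056
r98=1100010 pc3: +8 =1064
r99=1100011 pc4: +16 =1080
r100=1100100 pc3: +8 =1088
r101=1100101 pc4: +16 =1104
r102=1100110 pc4: +16 =1120
r103=1100111 pc5: +32 =1152
r104=1101000 pc3: +8 =1160
r105=1101001 pc4: +16 =1176
r106=1101010 pc4: +16 =1192

Answer: 1192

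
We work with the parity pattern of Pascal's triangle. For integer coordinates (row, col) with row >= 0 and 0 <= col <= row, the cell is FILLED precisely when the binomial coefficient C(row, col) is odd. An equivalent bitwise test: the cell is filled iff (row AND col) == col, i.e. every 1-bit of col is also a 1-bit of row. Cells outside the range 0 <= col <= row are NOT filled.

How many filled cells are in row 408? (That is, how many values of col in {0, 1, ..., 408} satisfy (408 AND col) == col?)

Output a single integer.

Answer: 16

Derivation:
408 in binary = 110011000
popcount(408) = number of 1-bits in 110011000 = 4
A col c satisfies (408 AND c) == c iff every set bit of c is also set in 408; each of the 4 set bits of 408 can independently be on or off in c.
count = 2^4 = 16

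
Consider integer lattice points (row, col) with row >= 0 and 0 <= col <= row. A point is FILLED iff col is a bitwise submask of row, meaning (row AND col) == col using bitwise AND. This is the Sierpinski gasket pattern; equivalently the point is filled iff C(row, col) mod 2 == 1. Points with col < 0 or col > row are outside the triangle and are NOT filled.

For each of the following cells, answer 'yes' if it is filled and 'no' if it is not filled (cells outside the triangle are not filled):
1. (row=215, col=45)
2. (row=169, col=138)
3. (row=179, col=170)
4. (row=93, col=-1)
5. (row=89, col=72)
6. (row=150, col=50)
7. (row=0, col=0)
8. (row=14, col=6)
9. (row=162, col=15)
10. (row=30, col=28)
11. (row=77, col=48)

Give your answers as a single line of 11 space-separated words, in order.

(215,45): row=0b11010111, col=0b101101, row AND col = 0b101 = 5; 5 != 45 -> empty
(169,138): row=0b10101001, col=0b10001010, row AND col = 0b10001000 = 136; 136 != 138 -> empty
(179,170): row=0b10110011, col=0b10101010, row AND col = 0b10100010 = 162; 162 != 170 -> empty
(93,-1): col outside [0, 93] -> not filled
(89,72): row=0b1011001, col=0b1001000, row AND col = 0b1001000 = 72; 72 == 72 -> filled
(150,50): row=0b10010110, col=0b110010, row AND col = 0b10010 = 18; 18 != 50 -> empty
(0,0): row=0b0, col=0b0, row AND col = 0b0 = 0; 0 == 0 -> filled
(14,6): row=0b1110, col=0b110, row AND col = 0b110 = 6; 6 == 6 -> filled
(162,15): row=0b10100010, col=0b1111, row AND col = 0b10 = 2; 2 != 15 -> empty
(30,28): row=0b11110, col=0b11100, row AND col = 0b11100 = 28; 28 == 28 -> filled
(77,48): row=0b1001101, col=0b110000, row AND col = 0b0 = 0; 0 != 48 -> empty

Answer: no no no no yes no yes yes no yes no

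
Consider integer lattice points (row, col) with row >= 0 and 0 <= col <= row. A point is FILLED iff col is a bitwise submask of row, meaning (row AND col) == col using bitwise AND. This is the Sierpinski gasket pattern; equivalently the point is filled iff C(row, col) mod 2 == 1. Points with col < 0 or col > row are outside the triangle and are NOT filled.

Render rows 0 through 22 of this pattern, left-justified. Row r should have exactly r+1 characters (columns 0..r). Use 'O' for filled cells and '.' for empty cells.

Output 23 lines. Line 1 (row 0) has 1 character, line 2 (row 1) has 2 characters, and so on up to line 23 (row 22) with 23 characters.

Answer: O
OO
O.O
OOOO
O...O
OO..OO
O.O.O.O
OOOOOOOO
O.......O
OO......OO
O.O.....O.O
OOOO....OOOO
O...O...O...O
OO..OO..OO..OO
O.O.O.O.O.O.O.O
OOOOOOOOOOOOOOOO
O...............O
OO..............OO
O.O.............O.O
OOOO............OOOO
O...O...........O...O
OO..OO..........OO..OO
O.O.O.O.........O.O.O.O

Derivation:
r0=0: O
r1=1: OO
r2=10: O.O
r3=11: OOOO
r4=100: O...O
r5=101: OO..OO
r6=110: O.O.O.O
r7=111: OOOOOOOO
r8=1000: O.......O
r9=1001: OO......OO
r10=1010: O.O.....O.O
r11=1011: OOOO....OOOO
r12=1100: O...O...O...O
r13=1101: OO..OO..OO..OO
r14=1110: O.O.O.O.O.O.O.O
r15=1111: OOOOOOOOOOOOOOOO
r16=10000: O...............O
r17=10001: OO..............OO
r18=10010: O.O.............O.O
r19=10011: OOOO............OOOO
r20=10100: O...O...........O...O
r21=10101: OO..OO..........OO..OO
r22=10110: O.O.O.O.........O.O.O.O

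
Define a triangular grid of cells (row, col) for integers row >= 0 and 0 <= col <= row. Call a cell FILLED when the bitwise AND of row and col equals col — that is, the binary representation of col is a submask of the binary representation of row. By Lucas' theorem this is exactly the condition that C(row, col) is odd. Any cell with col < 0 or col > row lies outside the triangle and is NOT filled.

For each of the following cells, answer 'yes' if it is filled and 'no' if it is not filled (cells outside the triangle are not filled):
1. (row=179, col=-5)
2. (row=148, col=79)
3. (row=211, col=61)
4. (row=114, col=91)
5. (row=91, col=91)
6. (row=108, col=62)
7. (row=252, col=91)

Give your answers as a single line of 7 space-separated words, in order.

Answer: no no no no yes no no

Derivation:
(179,-5): col outside [0, 179] -> not filled
(148,79): row=0b10010100, col=0b1001111, row AND col = 0b100 = 4; 4 != 79 -> empty
(211,61): row=0b11010011, col=0b111101, row AND col = 0b10001 = 17; 17 != 61 -> empty
(114,91): row=0b1110010, col=0b1011011, row AND col = 0b1010010 = 82; 82 != 91 -> empty
(91,91): row=0b1011011, col=0b1011011, row AND col = 0b1011011 = 91; 91 == 91 -> filled
(108,62): row=0b1101100, col=0b111110, row AND col = 0b101100 = 44; 44 != 62 -> empty
(252,91): row=0b11111100, col=0b1011011, row AND col = 0b1011000 = 88; 88 != 91 -> empty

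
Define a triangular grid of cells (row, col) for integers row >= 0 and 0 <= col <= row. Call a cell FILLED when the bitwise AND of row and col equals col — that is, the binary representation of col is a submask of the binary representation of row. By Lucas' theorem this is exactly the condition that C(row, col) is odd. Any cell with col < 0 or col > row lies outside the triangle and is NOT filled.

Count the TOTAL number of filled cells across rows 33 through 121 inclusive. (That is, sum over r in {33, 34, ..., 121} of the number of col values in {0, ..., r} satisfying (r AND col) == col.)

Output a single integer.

Answer: 1558

Derivation:
r33=100001 pc2: +4 =4
r34=100010 pc2: +4 =8
r35=100011 pc3: +8 =16
r36=100100 pc2: +4 =20
r37=100101 pc3: +8 =28
r38=100110 pc3: +8 =36
r39=100111 pc4: +16 =52
r40=101000 pc2: +4 =56
r41=101001 pc3: +8 =64
r42=101010 pc3: +8 =72
r43=101011 pc4: +16 =88
r44=101100 pc3: +8 =96
r45=101101 pc4: +16 =112
r46=101110 pc4: +16 =128
r47=101111 pc5: +32 =160
r48=110000 pc2: +4 =164
r49=110001 pc3: +8 =172
r50=110010 pc3: +8 =180
r51=110011 pc4: +16 =196
r52=110100 pc3: +8 =204
r53=110101 pc4: +16 =220
r54=110110 pc4: +16 =236
r55=110111 pc5: +32 =268
r56=111000 pc3: +8 =276
r57=111001 pc4: +16 =292
r58=111010 pc4: +16 =308
r59=111011 pc5: +32 =340
r60=111100 pc4: +16 =356
r61=111101 pc5: +32 =388
r62=111110 pc5: +32 =420
r63=111111 pc6: +64 =484
r64=1000000 pc1: +2 =486
r65=1000001 pc2: +4 =490
r66=1000010 pc2: +4 =494
r67=1000011 pc3: +8 =502
r68=1000100 pc2: +4 =506
r69=1000101 pc3: +8 =514
r70=1000110 pc3: +8 =522
r71=1000111 pc4: +16 =538
r72=1001000 pc2: +4 =542
r73=1001001 pc3: +8 =550
r74=1001010 pc3: +8 =558
r75=1001011 pc4: +16 =574
r76=1001100 pc3: +8 =582
r77=1001101 pc4: +16 =598
r78=1001110 pc4: +16 =614
r79=1001111 pc5: +32 =646
r80=1010000 pc2: +4 =650
r81=1010001 pc3: +8 =658
r82=1010010 pc3: +8 =666
r83=1010011 pc4: +16 =682
r84=1010100 pc3: +8 =690
r85=1010101 pc4: +16 =706
r86=1010110 pc4: +16 =722
r87=1010111 pc5: +32 =754
r88=1011000 pc3: +8 =762
r89=1011001 pc4: +16 =778
r90=1011010 pc4: +16 =794
r91=1011011 pc5: +32 =826
r92=1011100 pc4: +16 =842
r93=1011101 pc5: +32 =874
r94=1011110 pc5: +32 =906
r95=1011111 pc6: +64 =970
r96=1100000 pc2: +4 =974
r97=1100001 pc3: +8 =982
r98=1100010 pc3: +8 =990
r99=1100011 pc4: +16 =1006
r100=1100100 pc3: +8 =1014
r101=1100101 pc4: +16 =1030
r102=1100110 pc4: +16 =1046
r103=1100111 pc5: +32 =1078
r104=1101000 pc3: +8 =1086
r105=1101001 pc4: +16 =1102
r106=1101010 pc4: +16 =1118
r107=1101011 pc5: +32 =1150
r108=1101100 pc4: +16 =1166
r109=1101101 pc5: +32 =1198
r110=1101110 pc5: +32 =1230
r111=1101111 pc6: +64 =1294
r112=1110000 pc3: +8 =1302
r113=1110001 pc4: +16 =1318
r114=1110010 pc4: +16 =1334
r115=1110011 pc5: +32 =1366
r116=1110100 pc4: +16 =1382
r117=1110101 pc5: +32 =1414
r118=1110110 pc5: +32 =1446
r119=1110111 pc6: +64 =1510
r120=1111000 pc4: +16 =1526
r121=1111001 pc5: +32 =1558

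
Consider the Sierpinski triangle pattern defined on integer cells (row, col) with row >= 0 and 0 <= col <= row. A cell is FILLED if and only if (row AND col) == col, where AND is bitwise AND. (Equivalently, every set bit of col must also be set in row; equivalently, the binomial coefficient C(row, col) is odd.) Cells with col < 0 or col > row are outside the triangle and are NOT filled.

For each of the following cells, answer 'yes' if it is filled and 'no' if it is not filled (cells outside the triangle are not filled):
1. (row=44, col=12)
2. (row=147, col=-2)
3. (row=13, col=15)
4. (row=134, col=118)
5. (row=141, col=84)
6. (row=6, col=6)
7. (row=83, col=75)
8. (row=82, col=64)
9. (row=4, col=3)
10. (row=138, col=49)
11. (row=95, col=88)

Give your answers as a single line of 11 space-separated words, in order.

(44,12): row=0b101100, col=0b1100, row AND col = 0b1100 = 12; 12 == 12 -> filled
(147,-2): col outside [0, 147] -> not filled
(13,15): col outside [0, 13] -> not filled
(134,118): row=0b10000110, col=0b1110110, row AND col = 0b110 = 6; 6 != 118 -> empty
(141,84): row=0b10001101, col=0b1010100, row AND col = 0b100 = 4; 4 != 84 -> empty
(6,6): row=0b110, col=0b110, row AND col = 0b110 = 6; 6 == 6 -> filled
(83,75): row=0b1010011, col=0b1001011, row AND col = 0b1000011 = 67; 67 != 75 -> empty
(82,64): row=0b1010010, col=0b1000000, row AND col = 0b1000000 = 64; 64 == 64 -> filled
(4,3): row=0b100, col=0b11, row AND col = 0b0 = 0; 0 != 3 -> empty
(138,49): row=0b10001010, col=0b110001, row AND col = 0b0 = 0; 0 != 49 -> empty
(95,88): row=0b1011111, col=0b1011000, row AND col = 0b1011000 = 88; 88 == 88 -> filled

Answer: yes no no no no yes no yes no no yes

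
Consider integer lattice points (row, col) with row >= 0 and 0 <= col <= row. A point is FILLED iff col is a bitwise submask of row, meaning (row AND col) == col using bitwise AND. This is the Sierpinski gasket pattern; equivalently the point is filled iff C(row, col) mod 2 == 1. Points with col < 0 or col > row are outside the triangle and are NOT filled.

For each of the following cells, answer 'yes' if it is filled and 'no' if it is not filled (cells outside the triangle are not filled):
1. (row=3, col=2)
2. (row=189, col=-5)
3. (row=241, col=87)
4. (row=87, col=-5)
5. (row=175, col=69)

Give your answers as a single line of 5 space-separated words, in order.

(3,2): row=0b11, col=0b10, row AND col = 0b10 = 2; 2 == 2 -> filled
(189,-5): col outside [0, 189] -> not filled
(241,87): row=0b11110001, col=0b1010111, row AND col = 0b1010001 = 81; 81 != 87 -> empty
(87,-5): col outside [0, 87] -> not filled
(175,69): row=0b10101111, col=0b1000101, row AND col = 0b101 = 5; 5 != 69 -> empty

Answer: yes no no no no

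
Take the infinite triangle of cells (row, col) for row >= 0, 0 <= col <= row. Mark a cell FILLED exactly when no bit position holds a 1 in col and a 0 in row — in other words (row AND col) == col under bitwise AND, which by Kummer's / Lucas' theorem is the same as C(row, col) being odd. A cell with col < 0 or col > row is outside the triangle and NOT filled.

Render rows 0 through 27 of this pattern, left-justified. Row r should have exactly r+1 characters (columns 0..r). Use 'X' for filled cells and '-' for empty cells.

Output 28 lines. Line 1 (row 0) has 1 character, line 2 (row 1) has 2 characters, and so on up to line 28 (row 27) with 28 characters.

r0=0: X
r1=1: XX
r2=10: X-X
r3=11: XXXX
r4=100: X---X
r5=101: XX--XX
r6=110: X-X-X-X
r7=111: XXXXXXXX
r8=1000: X-------X
r9=1001: XX------XX
r10=1010: X-X-----X-X
r11=1011: XXXX----XXXX
r12=1100: X---X---X---X
r13=1101: XX--XX--XX--XX
r14=1110: X-X-X-X-X-X-X-X
r15=1111: XXXXXXXXXXXXXXXX
r16=10000: X---------------X
r17=10001: XX--------------XX
r18=10010: X-X-------------X-X
r19=10011: XXXX------------XXXX
r20=10100: X---X-----------X---X
r21=10101: XX--XX----------XX--XX
r22=10110: X-X-X-X---------X-X-X-X
r23=10111: XXXXXXXX--------XXXXXXXX
r24=11000: X-------X-------X-------X
r25=11001: XX------XX------XX------XX
r26=11010: X-X-----X-X-----X-X-----X-X
r27=11011: XXXX----XXXX----XXXX----XXXX

Answer: X
XX
X-X
XXXX
X---X
XX--XX
X-X-X-X
XXXXXXXX
X-------X
XX------XX
X-X-----X-X
XXXX----XXXX
X---X---X---X
XX--XX--XX--XX
X-X-X-X-X-X-X-X
XXXXXXXXXXXXXXXX
X---------------X
XX--------------XX
X-X-------------X-X
XXXX------------XXXX
X---X-----------X---X
XX--XX----------XX--XX
X-X-X-X---------X-X-X-X
XXXXXXXX--------XXXXXXXX
X-------X-------X-------X
XX------XX------XX------XX
X-X-----X-X-----X-X-----X-X
XXXX----XXXX----XXXX----XXXX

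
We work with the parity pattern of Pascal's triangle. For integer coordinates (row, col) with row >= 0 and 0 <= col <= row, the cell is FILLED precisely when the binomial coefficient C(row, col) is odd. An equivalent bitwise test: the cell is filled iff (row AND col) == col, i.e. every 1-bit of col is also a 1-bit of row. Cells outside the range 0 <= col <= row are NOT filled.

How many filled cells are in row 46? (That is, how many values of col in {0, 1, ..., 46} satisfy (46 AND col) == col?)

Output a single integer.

46 in binary = 101110
popcount(46) = number of 1-bits in 101110 = 4
A col c satisfies (46 AND c) == c iff every set bit of c is also set in 46; each of the 4 set bits of 46 can independently be on or off in c.
count = 2^4 = 16

Answer: 16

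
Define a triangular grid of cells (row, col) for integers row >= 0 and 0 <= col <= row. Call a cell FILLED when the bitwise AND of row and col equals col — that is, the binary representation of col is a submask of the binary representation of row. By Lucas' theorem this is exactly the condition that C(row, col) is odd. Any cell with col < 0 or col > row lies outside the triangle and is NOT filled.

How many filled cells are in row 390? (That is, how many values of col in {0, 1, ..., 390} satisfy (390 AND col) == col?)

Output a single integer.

Answer: 16

Derivation:
390 in binary = 110000110
popcount(390) = number of 1-bits in 110000110 = 4
A col c satisfies (390 AND c) == c iff every set bit of c is also set in 390; each of the 4 set bits of 390 can independently be on or off in c.
count = 2^4 = 16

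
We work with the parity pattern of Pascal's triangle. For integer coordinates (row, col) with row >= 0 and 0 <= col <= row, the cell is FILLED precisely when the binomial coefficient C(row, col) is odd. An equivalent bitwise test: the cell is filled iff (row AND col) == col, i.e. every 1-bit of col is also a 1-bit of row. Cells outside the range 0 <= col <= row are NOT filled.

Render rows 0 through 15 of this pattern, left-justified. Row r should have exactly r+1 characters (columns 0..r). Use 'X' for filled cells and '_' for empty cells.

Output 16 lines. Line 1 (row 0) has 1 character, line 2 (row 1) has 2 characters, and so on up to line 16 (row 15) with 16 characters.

r0=0: X
r1=1: XX
r2=10: X_X
r3=11: XXXX
r4=100: X___X
r5=101: XX__XX
r6=110: X_X_X_X
r7=111: XXXXXXXX
r8=1000: X_______X
r9=1001: XX______XX
r10=1010: X_X_____X_X
r11=1011: XXXX____XXXX
r12=1100: X___X___X___X
r13=1101: XX__XX__XX__XX
r14=1110: X_X_X_X_X_X_X_X
r15=1111: XXXXXXXXXXXXXXXX

Answer: X
XX
X_X
XXXX
X___X
XX__XX
X_X_X_X
XXXXXXXX
X_______X
XX______XX
X_X_____X_X
XXXX____XXXX
X___X___X___X
XX__XX__XX__XX
X_X_X_X_X_X_X_X
XXXXXXXXXXXXXXXX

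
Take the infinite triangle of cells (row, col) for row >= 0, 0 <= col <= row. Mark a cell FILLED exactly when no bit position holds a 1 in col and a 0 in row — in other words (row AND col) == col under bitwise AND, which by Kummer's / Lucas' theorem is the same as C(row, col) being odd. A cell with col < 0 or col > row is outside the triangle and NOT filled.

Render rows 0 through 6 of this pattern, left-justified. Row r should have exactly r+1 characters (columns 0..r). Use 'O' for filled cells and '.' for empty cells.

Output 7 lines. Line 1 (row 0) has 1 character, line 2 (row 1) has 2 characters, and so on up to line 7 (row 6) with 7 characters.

Answer: O
OO
O.O
OOOO
O...O
OO..OO
O.O.O.O

Derivation:
r0=0: O
r1=1: OO
r2=10: O.O
r3=11: OOOO
r4=100: O...O
r5=101: OO..OO
r6=110: O.O.O.O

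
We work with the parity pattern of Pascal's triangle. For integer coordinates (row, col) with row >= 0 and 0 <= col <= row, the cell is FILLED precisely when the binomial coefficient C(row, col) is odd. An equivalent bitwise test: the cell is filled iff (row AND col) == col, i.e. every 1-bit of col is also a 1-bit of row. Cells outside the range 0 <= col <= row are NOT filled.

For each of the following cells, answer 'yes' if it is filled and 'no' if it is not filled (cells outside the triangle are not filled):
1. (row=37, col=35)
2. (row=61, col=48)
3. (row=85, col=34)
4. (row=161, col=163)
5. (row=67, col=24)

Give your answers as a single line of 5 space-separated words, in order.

Answer: no yes no no no

Derivation:
(37,35): row=0b100101, col=0b100011, row AND col = 0b100001 = 33; 33 != 35 -> empty
(61,48): row=0b111101, col=0b110000, row AND col = 0b110000 = 48; 48 == 48 -> filled
(85,34): row=0b1010101, col=0b100010, row AND col = 0b0 = 0; 0 != 34 -> empty
(161,163): col outside [0, 161] -> not filled
(67,24): row=0b1000011, col=0b11000, row AND col = 0b0 = 0; 0 != 24 -> empty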